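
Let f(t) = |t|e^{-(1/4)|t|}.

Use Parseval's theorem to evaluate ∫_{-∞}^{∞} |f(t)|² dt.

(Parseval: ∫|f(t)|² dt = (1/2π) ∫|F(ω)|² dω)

∫|f(t)|² dt = 32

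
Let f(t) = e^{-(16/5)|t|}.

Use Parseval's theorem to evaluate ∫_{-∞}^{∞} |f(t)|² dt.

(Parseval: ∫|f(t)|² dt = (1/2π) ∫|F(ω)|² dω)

∫|f(t)|² dt = \frac{5}{16}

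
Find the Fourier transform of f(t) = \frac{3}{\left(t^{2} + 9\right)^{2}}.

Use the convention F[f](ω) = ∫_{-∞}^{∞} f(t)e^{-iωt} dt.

F(ω) = \frac{\pi \left(3 \left|{\omega}\right| + 1\right) e^{- 3 \left|{\omega}\right|}}{18}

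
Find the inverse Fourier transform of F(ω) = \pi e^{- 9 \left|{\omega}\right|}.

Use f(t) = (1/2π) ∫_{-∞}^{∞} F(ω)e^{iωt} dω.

f(t) = \frac{9}{t^{2} + 81}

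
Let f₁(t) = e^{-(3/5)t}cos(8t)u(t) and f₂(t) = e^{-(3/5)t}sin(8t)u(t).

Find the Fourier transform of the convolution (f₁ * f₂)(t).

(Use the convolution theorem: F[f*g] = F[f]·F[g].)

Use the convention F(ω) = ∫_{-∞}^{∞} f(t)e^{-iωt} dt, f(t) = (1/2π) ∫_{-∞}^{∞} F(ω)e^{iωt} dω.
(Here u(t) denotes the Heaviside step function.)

F[f₁*f₂](ω) = \frac{1000 \left(5 i \omega + 3\right)}{\left(\left(5 i \omega + 3\right)^{2} + 1600\right)^{2}}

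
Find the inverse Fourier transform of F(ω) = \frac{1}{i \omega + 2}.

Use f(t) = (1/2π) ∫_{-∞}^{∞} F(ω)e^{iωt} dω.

f(t) = e^{- 2 t} u\left(t\right)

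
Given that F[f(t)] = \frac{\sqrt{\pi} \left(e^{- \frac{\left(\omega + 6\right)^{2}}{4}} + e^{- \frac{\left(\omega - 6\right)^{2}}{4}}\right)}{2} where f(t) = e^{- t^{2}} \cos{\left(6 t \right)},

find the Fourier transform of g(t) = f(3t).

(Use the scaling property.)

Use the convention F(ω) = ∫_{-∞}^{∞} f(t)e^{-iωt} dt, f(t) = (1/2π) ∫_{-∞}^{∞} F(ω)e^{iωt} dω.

F[g](ω) = \frac{\sqrt{\pi} \left(e^{2 \omega} + 1\right) e^{- \frac{\omega^{2}}{36} - \omega - 9}}{6}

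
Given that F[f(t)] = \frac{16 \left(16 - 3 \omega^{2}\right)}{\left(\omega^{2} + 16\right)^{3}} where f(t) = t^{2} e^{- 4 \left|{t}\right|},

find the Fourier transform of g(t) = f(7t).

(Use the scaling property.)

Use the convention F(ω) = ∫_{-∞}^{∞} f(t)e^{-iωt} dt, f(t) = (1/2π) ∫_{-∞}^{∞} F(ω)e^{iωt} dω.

F[g](ω) = \frac{5488 \left(784 - 3 \omega^{2}\right)}{\left(\omega^{2} + 784\right)^{3}}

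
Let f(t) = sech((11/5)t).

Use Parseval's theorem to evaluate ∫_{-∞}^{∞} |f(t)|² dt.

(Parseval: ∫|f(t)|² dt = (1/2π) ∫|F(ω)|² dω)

∫|f(t)|² dt = \frac{10}{11}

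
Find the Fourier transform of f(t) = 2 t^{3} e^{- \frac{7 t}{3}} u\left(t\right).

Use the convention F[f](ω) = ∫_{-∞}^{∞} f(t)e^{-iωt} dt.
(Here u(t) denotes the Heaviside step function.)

F(ω) = \frac{972}{\left(3 i \omega + 7\right)^{4}}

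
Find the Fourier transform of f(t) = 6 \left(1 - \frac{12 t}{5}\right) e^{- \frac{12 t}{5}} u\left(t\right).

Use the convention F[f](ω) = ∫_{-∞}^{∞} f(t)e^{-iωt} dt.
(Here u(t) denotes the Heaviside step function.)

F(ω) = \frac{150 i \omega}{- 25 \omega^{2} + 120 i \omega + 144}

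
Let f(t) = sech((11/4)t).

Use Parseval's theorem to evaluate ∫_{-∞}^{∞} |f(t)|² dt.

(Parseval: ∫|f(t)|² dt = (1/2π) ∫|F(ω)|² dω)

∫|f(t)|² dt = \frac{8}{11}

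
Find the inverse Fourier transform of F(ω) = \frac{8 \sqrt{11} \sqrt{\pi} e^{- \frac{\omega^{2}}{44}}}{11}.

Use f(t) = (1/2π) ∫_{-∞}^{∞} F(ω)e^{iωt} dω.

f(t) = 8 e^{- 11 t^{2}}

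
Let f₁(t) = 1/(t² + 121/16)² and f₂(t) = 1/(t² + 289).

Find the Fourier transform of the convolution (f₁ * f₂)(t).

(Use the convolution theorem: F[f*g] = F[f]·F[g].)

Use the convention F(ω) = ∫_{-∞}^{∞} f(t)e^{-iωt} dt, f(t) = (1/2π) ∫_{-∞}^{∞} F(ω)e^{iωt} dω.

F[f₁*f₂](ω) = \frac{8 \pi^{2} \left(11 \left|{\omega}\right| + 4\right) e^{- \frac{79 \left|{\omega}\right|}{4}}}{22627}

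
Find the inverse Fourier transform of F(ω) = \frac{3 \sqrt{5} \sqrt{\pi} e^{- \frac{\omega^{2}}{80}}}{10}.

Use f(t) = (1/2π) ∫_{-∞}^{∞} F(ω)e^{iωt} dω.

f(t) = 3 e^{- 20 t^{2}}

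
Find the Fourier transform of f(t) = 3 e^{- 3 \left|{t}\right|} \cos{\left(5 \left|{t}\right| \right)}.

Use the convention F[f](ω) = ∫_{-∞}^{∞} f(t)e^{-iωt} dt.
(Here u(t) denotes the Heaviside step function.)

F(ω) = \frac{18 \left(\omega^{2} + 34\right)}{\omega^{4} - 32 \omega^{2} + 1156}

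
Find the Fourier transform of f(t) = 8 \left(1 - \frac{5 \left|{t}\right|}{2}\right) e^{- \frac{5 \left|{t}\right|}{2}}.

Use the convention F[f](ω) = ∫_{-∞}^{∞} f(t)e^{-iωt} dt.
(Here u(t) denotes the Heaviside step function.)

F(ω) = \frac{1280 \omega^{2}}{\left(4 \omega^{2} + 25\right)^{2}}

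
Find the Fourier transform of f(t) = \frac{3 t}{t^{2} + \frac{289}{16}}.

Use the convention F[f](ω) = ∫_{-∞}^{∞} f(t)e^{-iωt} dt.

F(ω) = - 3 i \pi e^{- \frac{17 \left|{\omega}\right|}{4}} \operatorname{sign}{\left(\omega \right)}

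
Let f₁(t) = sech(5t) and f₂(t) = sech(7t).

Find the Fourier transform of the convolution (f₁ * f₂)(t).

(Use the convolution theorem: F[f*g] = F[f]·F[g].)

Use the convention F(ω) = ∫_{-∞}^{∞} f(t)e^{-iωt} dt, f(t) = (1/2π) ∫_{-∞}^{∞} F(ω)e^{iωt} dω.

F[f₁*f₂](ω) = \frac{\pi^{2}}{35 \cosh{\left(\frac{\pi \omega}{14} \right)} \cosh{\left(\frac{\pi \omega}{10} \right)}}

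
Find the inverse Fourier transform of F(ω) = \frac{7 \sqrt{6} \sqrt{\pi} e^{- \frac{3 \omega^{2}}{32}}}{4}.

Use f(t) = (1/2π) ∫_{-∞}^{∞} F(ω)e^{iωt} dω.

f(t) = 7 e^{- \frac{8 t^{2}}{3}}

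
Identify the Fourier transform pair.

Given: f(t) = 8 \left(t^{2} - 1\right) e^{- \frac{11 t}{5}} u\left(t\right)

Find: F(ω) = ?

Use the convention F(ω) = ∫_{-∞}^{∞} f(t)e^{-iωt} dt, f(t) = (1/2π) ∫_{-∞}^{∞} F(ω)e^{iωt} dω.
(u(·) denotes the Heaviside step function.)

F(ω) = \frac{40 \left(250 i \omega - \left(5 i \omega + 11\right)^{3} + 550\right)}{\left(5 i \omega + 11\right)^{4}}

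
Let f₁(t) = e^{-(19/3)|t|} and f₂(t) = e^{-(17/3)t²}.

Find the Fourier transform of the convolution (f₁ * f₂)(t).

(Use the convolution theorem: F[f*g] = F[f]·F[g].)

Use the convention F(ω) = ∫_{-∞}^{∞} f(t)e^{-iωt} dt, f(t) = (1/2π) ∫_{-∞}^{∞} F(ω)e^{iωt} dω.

F[f₁*f₂](ω) = \frac{114 \sqrt{51} \sqrt{\pi} e^{- \frac{3 \omega^{2}}{68}}}{17 \left(9 \omega^{2} + 361\right)}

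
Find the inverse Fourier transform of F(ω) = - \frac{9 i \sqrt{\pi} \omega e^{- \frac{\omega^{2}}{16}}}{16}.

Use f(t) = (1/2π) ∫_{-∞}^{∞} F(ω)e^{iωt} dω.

f(t) = 9 t e^{- 4 t^{2}}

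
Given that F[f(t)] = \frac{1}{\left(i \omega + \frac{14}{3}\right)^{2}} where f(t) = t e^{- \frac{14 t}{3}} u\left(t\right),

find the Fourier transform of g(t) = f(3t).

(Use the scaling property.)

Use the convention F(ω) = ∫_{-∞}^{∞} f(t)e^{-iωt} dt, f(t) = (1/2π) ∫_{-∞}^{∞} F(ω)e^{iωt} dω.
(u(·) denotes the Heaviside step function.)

F[g](ω) = \frac{3}{\left(i \omega + 14\right)^{2}}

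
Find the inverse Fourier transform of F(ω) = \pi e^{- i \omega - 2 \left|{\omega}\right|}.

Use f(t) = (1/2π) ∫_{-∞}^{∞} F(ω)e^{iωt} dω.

f(t) = \frac{2}{\left(t - 1\right)^{2} + 4}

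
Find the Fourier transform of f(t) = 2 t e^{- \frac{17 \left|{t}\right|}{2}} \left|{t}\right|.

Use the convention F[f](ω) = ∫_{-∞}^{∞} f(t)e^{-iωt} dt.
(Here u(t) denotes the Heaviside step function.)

F(ω) = \frac{128 i \omega \left(4 \omega^{2} - 867\right)}{\left(4 \omega^{2} + 289\right)^{3}}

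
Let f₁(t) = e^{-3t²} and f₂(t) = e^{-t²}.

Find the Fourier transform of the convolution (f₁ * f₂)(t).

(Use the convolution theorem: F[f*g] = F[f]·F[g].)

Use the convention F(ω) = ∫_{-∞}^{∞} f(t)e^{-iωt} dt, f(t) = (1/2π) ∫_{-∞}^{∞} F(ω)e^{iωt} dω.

F[f₁*f₂](ω) = \frac{\sqrt{3} \pi e^{- \frac{\omega^{2}}{3}}}{3}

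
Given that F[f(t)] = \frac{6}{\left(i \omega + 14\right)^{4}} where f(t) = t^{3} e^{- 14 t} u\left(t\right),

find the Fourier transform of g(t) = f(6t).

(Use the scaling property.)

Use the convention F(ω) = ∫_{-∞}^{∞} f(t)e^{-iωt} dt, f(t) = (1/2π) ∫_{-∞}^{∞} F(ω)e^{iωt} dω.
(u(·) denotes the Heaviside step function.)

F[g](ω) = \frac{1296}{\left(i \omega + 84\right)^{4}}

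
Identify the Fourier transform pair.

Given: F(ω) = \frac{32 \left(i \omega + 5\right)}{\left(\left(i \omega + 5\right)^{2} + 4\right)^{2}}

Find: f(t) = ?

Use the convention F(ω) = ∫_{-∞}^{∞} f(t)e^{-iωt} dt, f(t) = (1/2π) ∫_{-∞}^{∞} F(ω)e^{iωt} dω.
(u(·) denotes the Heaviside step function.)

f(t) = 8 t e^{- 5 t} \sin{\left(2 t \right)} u\left(t\right)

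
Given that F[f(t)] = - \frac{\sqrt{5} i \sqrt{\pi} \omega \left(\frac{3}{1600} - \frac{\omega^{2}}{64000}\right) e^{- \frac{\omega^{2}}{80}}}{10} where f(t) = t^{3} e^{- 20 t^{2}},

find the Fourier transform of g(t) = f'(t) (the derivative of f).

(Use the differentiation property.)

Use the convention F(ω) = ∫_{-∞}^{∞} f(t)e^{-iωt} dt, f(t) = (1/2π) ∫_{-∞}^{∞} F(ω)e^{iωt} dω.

F[g](ω) = \frac{\sqrt{5} \sqrt{\pi} \omega^{2} \left(120 - \omega^{2}\right) e^{- \frac{\omega^{2}}{80}}}{640000}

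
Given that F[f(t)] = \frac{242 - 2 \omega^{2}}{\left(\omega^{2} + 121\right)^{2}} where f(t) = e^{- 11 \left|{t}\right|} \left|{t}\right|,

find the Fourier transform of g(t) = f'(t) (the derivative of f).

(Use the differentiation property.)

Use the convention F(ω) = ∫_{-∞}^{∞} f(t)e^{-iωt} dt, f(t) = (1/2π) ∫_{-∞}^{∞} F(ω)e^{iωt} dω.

F[g](ω) = - \frac{2 i \omega \left(\omega^{2} - 121\right)}{\left(\omega^{2} + 121\right)^{2}}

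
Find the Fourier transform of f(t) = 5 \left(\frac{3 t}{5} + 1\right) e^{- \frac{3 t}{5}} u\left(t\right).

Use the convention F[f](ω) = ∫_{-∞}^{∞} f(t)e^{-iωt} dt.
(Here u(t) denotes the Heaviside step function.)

F(ω) = \frac{25 \left(- 5 i \omega - 6\right)}{25 \omega^{2} - 30 i \omega - 9}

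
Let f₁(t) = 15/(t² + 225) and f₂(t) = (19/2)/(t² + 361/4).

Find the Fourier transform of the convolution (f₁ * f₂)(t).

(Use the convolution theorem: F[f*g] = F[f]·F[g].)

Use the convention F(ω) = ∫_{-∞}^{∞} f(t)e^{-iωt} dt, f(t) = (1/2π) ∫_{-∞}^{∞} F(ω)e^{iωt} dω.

F[f₁*f₂](ω) = \pi^{2} e^{- \frac{49 \left|{\omega}\right|}{2}}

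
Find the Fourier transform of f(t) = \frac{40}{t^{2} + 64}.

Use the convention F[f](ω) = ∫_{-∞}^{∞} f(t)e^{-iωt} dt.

F(ω) = 5 \pi e^{- 8 \left|{\omega}\right|}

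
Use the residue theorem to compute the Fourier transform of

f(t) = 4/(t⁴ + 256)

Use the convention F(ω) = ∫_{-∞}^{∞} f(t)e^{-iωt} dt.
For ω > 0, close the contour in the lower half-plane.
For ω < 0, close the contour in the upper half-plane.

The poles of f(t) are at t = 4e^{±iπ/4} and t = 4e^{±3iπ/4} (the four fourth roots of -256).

Let g(z) = f(z)e^{-iωz}; for large |z| the factor e^{-iωz} decays in the lower half-plane when ω > 0 and in the upper half-plane when ω < 0.

Case ω > 0 (lower half-plane, clockwise contour ⇒ F(ω) = -2πi·ΣRes):
  Res_{z = - 2 \sqrt{2} - 2 \sqrt{2} i} g(z) = \frac{\sqrt{2} i \left(1 - i\right) e^{2 \sqrt{2} \omega \left(-1 + i\right)}}{128}
  Res_{z = 2 \sqrt{2} - 2 \sqrt{2} i} g(z) = \frac{\sqrt{2} i \left(1 + i\right) e^{- 2 \sqrt{2} \omega \left(1 + i\right)}}{128}
  F(ω) = -2πi·ΣRes = \frac{\sqrt{2} \pi \left(1 - i\right) \left(e^{4 \sqrt{2} i \omega} + i\right) e^{- 2 \sqrt{2} \omega \left(1 + i\right)}}{64} = \frac{\pi e^{- 2 \sqrt{2} \omega} \sin{\left(2 \sqrt{2} \omega + \frac{\pi}{4} \right)}}{16}

Case ω < 0 (upper half-plane, counterclockwise contour ⇒ F(ω) = +2πi·ΣRes):
  Res_{z = 2 \sqrt{2} + 2 \sqrt{2} i} g(z) = \frac{\sqrt{2} i \left(-1 + i\right) e^{2 \sqrt{2} \omega \left(1 - i\right)}}{128}
  Res_{z = - 2 \sqrt{2} + 2 \sqrt{2} i} g(z) = \frac{\sqrt{2} \left(1 - i\right) e^{2 \sqrt{2} \omega \left(1 + i\right)}}{128}
  F(ω) = 2πi·ΣRes = - \frac{\sqrt{2} i \pi \left(i \left(1 - i\right) e^{2 \sqrt{2} \omega \left(1 - i\right)} - \left(1 - i\right) e^{2 \sqrt{2} \omega \left(1 + i\right)}\right)}{64} = \frac{\pi e^{2 \sqrt{2} \omega} \cos{\left(2 \sqrt{2} \omega + \frac{\pi}{4} \right)}}{16}

Both cases combine into a single formula in |ω|:

F(ω) = \frac{\pi e^{- 2 \sqrt{2} \left|{\omega}\right|} \sin{\left(2 \sqrt{2} \left|{\omega}\right| + \frac{\pi}{4} \right)}}{16}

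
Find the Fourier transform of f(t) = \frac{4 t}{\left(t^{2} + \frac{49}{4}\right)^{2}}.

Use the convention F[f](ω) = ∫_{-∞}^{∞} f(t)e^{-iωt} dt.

F(ω) = - \frac{4 i \pi \omega e^{- \frac{7 \left|{\omega}\right|}{2}}}{7}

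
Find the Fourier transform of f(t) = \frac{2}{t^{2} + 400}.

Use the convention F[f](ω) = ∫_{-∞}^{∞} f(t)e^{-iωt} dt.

F(ω) = \frac{\pi e^{- 20 \left|{\omega}\right|}}{10}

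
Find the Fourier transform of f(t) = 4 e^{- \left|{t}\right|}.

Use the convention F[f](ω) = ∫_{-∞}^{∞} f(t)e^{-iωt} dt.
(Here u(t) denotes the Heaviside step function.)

F(ω) = \frac{8}{\omega^{2} + 1}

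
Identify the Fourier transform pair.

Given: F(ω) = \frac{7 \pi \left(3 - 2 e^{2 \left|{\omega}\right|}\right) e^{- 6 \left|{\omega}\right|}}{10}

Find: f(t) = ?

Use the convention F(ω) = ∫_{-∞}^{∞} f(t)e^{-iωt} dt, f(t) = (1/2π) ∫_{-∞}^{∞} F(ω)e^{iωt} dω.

f(t) = \frac{7 t^{2}}{\left(t^{2} + 16\right) \left(t^{2} + 36\right)}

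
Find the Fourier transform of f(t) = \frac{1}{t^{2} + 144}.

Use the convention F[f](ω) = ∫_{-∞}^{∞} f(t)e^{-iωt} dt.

F(ω) = \frac{\pi e^{- 12 \left|{\omega}\right|}}{12}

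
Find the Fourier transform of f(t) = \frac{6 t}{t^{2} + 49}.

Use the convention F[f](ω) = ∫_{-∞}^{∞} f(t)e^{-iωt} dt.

F(ω) = - 6 i \pi e^{- 7 \left|{\omega}\right|} \operatorname{sign}{\left(\omega \right)}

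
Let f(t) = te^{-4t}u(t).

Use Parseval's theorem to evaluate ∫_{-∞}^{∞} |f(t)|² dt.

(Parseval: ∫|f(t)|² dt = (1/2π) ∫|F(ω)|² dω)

∫|f(t)|² dt = \frac{1}{256}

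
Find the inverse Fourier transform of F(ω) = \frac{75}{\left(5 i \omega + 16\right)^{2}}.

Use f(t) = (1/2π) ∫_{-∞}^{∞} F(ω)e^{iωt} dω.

f(t) = 3 t e^{- \frac{16 t}{5}} u\left(t\right)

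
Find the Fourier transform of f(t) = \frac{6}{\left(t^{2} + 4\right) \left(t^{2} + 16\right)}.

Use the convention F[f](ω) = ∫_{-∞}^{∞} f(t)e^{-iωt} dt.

F(ω) = \frac{\pi \left(2 e^{2 \left|{\omega}\right|} - 1\right) e^{- 4 \left|{\omega}\right|}}{8}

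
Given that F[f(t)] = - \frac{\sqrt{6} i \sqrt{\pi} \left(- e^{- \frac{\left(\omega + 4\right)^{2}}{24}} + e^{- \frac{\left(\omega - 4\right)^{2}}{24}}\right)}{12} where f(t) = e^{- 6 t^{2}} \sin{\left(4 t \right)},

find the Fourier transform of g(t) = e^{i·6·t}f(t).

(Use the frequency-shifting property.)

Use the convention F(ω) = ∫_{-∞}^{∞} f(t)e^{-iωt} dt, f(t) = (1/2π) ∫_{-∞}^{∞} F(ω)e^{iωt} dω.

F[g](ω) = \frac{\sqrt{6} i \sqrt{\pi} \left(- e^{\frac{2 \omega}{3}} + e^{4}\right) e^{- \frac{\omega^{2}}{24} + \frac{\omega}{6} - \frac{25}{6}}}{12}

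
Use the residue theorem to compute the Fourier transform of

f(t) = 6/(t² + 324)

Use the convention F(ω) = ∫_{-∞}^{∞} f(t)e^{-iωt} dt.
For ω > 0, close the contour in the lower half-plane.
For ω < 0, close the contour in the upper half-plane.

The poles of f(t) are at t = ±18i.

Let g(z) = f(z)e^{-iωz}; for large |z| the factor e^{-iωz} decays in the lower half-plane when ω > 0 and in the upper half-plane when ω < 0.

Case ω > 0 (lower half-plane, clockwise contour ⇒ F(ω) = -2πi·ΣRes):
  Res_{z = - 18 i} g(z) = \frac{i e^{- 18 \omega}}{6}
  F(ω) = -2πi·ΣRes = \frac{\pi e^{- 18 \omega}}{3}

Case ω < 0 (upper half-plane, counterclockwise contour ⇒ F(ω) = +2πi·ΣRes):
  Res_{z = 18 i} g(z) = - \frac{i e^{18 \omega}}{6}
  F(ω) = 2πi·ΣRes = \frac{\pi e^{18 \omega}}{3}

Both cases combine into a single formula in |ω|:

F(ω) = \frac{\pi e^{- 18 \left|{\omega}\right|}}{3}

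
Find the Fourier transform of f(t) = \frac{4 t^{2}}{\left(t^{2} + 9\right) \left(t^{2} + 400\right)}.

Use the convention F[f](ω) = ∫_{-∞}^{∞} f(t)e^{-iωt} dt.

F(ω) = \frac{4 \pi \left(20 - 3 e^{17 \left|{\omega}\right|}\right) e^{- 20 \left|{\omega}\right|}}{391}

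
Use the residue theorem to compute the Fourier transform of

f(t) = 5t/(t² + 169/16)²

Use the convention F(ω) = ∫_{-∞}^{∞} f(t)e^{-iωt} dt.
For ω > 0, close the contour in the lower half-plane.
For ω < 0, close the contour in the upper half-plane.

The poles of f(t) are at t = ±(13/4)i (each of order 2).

Let g(z) = f(z)e^{-iωz}; for large |z| the factor e^{-iωz} decays in the lower half-plane when ω > 0 and in the upper half-plane when ω < 0.

Case ω > 0 (lower half-plane, clockwise contour ⇒ F(ω) = -2πi·ΣRes):
  Res_{z = - \frac{13 i}{4}} g(z) = \frac{5 \omega e^{- \frac{13 \omega}{4}}}{13} (pole of order 2)
  F(ω) = -2πi·ΣRes = - \frac{10 i \pi \omega e^{- \frac{13 \omega}{4}}}{13}

Case ω < 0 (upper half-plane, counterclockwise contour ⇒ F(ω) = +2πi·ΣRes):
  Res_{z = \frac{13 i}{4}} g(z) = - \frac{5 \omega e^{\frac{13 \omega}{4}}}{13} (pole of order 2)
  F(ω) = 2πi·ΣRes = - \frac{10 i \pi \omega e^{\frac{13 \omega}{4}}}{13}

Both cases combine into a single formula in |ω|:

F(ω) = - \frac{10 i \pi \omega e^{- \frac{13 \left|{\omega}\right|}{4}}}{13}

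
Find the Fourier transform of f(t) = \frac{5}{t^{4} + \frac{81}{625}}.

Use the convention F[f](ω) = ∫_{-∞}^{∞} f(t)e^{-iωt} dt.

F(ω) = \frac{625 \pi e^{- \frac{3 \sqrt{2} \left|{\omega}\right|}{10}} \sin{\left(\frac{3 \sqrt{2} \left|{\omega}\right|}{10} + \frac{\pi}{4} \right)}}{27}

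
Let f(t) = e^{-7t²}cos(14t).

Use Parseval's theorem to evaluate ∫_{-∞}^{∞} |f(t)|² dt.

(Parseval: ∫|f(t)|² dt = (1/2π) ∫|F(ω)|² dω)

∫|f(t)|² dt = \frac{\sqrt{14} \sqrt{\pi} \left(1 + e^{14}\right)}{28 e^{14}}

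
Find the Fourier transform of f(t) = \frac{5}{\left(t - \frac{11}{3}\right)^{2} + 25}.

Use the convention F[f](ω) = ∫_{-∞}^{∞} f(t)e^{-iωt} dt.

F(ω) = \pi e^{- \frac{11 i \omega}{3} - 5 \left|{\omega}\right|}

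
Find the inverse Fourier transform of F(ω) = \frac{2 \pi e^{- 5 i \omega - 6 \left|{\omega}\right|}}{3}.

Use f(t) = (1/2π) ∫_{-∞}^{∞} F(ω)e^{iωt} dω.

f(t) = \frac{4}{\left(t - 5\right)^{2} + 36}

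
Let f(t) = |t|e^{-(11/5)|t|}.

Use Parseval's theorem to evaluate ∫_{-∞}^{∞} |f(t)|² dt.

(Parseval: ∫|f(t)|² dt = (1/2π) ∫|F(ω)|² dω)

∫|f(t)|² dt = \frac{125}{2662}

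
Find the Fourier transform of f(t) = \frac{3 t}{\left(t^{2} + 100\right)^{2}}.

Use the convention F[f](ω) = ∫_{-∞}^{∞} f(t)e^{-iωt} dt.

F(ω) = - \frac{3 i \pi \omega e^{- 10 \left|{\omega}\right|}}{20}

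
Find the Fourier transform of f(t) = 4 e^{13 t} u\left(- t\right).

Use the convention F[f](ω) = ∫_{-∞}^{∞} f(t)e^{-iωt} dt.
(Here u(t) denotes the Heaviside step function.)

F(ω) = - \frac{4}{i \omega - 13}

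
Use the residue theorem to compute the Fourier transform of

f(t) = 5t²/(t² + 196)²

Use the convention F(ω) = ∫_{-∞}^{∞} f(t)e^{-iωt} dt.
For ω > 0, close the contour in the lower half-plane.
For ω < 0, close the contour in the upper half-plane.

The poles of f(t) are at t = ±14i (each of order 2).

Let g(z) = f(z)e^{-iωz}; for large |z| the factor e^{-iωz} decays in the lower half-plane when ω > 0 and in the upper half-plane when ω < 0.

Case ω > 0 (lower half-plane, clockwise contour ⇒ F(ω) = -2πi·ΣRes):
  Res_{z = - 14 i} g(z) = \frac{5 i \left(1 - 14 \omega\right) e^{- 14 \omega}}{56} (pole of order 2)
  F(ω) = -2πi·ΣRes = \frac{5 \pi \left(1 - 14 \omega\right) e^{- 14 \omega}}{28}

Case ω < 0 (upper half-plane, counterclockwise contour ⇒ F(ω) = +2πi·ΣRes):
  Res_{z = 14 i} g(z) = \frac{5 i \left(- 14 \omega - 1\right) e^{14 \omega}}{56} (pole of order 2)
  F(ω) = 2πi·ΣRes = \frac{5 \pi \left(14 \omega + 1\right) e^{14 \omega}}{28}

Both cases combine into a single formula in |ω|:

F(ω) = \frac{5 \pi \left(1 - 14 \left|{\omega}\right|\right) e^{- 14 \left|{\omega}\right|}}{28}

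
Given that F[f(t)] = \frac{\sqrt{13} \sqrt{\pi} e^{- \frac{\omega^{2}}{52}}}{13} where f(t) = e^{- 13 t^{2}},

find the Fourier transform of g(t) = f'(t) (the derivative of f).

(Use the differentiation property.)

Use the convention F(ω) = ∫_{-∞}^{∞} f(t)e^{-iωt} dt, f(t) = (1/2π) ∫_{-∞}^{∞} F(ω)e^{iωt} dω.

F[g](ω) = \frac{\sqrt{13} i \sqrt{\pi} \omega e^{- \frac{\omega^{2}}{52}}}{13}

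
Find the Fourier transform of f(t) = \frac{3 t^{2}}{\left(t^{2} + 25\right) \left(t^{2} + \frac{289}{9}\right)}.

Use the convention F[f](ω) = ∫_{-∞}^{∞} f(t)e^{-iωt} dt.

F(ω) = - \frac{135 \pi e^{- 5 \left|{\omega}\right|}}{64} + \frac{153 \pi e^{- \frac{17 \left|{\omega}\right|}{3}}}{64}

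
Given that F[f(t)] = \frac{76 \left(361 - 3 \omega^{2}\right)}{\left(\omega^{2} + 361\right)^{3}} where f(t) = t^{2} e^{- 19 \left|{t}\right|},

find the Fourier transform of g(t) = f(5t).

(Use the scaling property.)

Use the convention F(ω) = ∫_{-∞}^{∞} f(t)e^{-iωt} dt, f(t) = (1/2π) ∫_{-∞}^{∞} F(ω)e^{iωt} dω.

F[g](ω) = \frac{9500 \left(9025 - 3 \omega^{2}\right)}{\left(\omega^{2} + 9025\right)^{3}}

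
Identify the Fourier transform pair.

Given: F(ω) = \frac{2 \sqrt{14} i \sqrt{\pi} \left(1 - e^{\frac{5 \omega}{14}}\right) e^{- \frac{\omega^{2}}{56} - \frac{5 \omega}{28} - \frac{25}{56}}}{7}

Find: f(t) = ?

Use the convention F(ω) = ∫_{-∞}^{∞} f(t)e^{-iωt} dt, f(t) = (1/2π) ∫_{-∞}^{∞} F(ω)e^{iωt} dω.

f(t) = 8 e^{- 14 t^{2}} \sin{\left(5 t \right)}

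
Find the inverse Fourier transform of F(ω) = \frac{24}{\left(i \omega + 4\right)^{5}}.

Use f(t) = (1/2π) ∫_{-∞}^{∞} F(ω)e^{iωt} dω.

f(t) = t^{4} e^{- 4 t} u\left(t\right)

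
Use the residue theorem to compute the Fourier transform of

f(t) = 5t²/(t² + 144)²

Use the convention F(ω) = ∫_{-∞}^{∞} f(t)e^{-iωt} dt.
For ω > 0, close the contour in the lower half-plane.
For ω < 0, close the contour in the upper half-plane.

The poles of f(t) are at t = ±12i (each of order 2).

Let g(z) = f(z)e^{-iωz}; for large |z| the factor e^{-iωz} decays in the lower half-plane when ω > 0 and in the upper half-plane when ω < 0.

Case ω > 0 (lower half-plane, clockwise contour ⇒ F(ω) = -2πi·ΣRes):
  Res_{z = - 12 i} g(z) = \frac{5 i \left(1 - 12 \omega\right) e^{- 12 \omega}}{48} (pole of order 2)
  F(ω) = -2πi·ΣRes = \frac{5 \pi \left(1 - 12 \omega\right) e^{- 12 \omega}}{24}

Case ω < 0 (upper half-plane, counterclockwise contour ⇒ F(ω) = +2πi·ΣRes):
  Res_{z = 12 i} g(z) = \frac{5 i \left(- 12 \omega - 1\right) e^{12 \omega}}{48} (pole of order 2)
  F(ω) = 2πi·ΣRes = \frac{5 \pi \left(12 \omega + 1\right) e^{12 \omega}}{24}

Both cases combine into a single formula in |ω|:

F(ω) = \frac{5 \pi \left(1 - 12 \left|{\omega}\right|\right) e^{- 12 \left|{\omega}\right|}}{24}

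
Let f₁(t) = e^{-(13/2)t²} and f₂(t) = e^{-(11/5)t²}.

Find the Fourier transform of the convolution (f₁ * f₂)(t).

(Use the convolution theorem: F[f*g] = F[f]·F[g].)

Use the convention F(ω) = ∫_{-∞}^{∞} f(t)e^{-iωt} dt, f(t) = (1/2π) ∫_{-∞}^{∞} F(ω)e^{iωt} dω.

F[f₁*f₂](ω) = \frac{\sqrt{1430} \pi e^{- \frac{87 \omega^{2}}{572}}}{143}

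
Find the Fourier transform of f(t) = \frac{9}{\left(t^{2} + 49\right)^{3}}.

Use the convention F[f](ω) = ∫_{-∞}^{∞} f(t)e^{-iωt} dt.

F(ω) = \frac{9 \pi \left(49 \omega^{2} + 21 \left|{\omega}\right| + 3\right) e^{- 7 \left|{\omega}\right|}}{134456}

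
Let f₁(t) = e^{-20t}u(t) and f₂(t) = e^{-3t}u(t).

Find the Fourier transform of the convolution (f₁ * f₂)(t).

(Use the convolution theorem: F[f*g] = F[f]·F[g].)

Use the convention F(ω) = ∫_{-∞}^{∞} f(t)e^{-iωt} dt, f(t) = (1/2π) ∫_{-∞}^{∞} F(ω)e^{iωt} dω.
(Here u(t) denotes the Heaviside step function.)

F[f₁*f₂](ω) = \frac{1}{\left(i \omega + 3\right) \left(i \omega + 20\right)}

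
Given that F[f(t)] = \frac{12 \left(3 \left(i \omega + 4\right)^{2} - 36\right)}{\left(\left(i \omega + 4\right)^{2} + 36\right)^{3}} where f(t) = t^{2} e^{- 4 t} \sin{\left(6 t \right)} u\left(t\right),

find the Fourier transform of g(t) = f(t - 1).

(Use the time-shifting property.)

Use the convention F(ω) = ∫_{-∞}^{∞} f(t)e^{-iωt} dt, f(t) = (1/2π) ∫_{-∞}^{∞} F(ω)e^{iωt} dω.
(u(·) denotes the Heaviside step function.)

F[g](ω) = \frac{36 \left(\left(i \omega + 4\right)^{2} - 12\right) e^{- i \omega}}{\left(\left(i \omega + 4\right)^{2} + 36\right)^{3}}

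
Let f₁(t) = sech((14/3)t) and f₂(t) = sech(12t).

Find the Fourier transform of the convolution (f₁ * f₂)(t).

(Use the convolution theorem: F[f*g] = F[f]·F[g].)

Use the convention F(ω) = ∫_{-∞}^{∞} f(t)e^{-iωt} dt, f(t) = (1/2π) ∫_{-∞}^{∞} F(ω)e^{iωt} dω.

F[f₁*f₂](ω) = \frac{\pi^{2}}{56 \cosh{\left(\frac{\pi \omega}{24} \right)} \cosh{\left(\frac{3 \pi \omega}{28} \right)}}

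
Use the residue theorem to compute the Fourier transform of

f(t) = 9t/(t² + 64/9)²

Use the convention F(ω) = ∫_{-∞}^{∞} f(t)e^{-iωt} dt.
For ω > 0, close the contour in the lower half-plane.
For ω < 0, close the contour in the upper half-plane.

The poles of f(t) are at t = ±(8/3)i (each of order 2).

Let g(z) = f(z)e^{-iωz}; for large |z| the factor e^{-iωz} decays in the lower half-plane when ω > 0 and in the upper half-plane when ω < 0.

Case ω > 0 (lower half-plane, clockwise contour ⇒ F(ω) = -2πi·ΣRes):
  Res_{z = - \frac{8 i}{3}} g(z) = \frac{27 \omega e^{- \frac{8 \omega}{3}}}{32} (pole of order 2)
  F(ω) = -2πi·ΣRes = - \frac{27 i \pi \omega e^{- \frac{8 \omega}{3}}}{16}

Case ω < 0 (upper half-plane, counterclockwise contour ⇒ F(ω) = +2πi·ΣRes):
  Res_{z = \frac{8 i}{3}} g(z) = - \frac{27 \omega e^{\frac{8 \omega}{3}}}{32} (pole of order 2)
  F(ω) = 2πi·ΣRes = - \frac{27 i \pi \omega e^{\frac{8 \omega}{3}}}{16}

Both cases combine into a single formula in |ω|:

F(ω) = - \frac{27 i \pi \omega e^{- \frac{8 \left|{\omega}\right|}{3}}}{16}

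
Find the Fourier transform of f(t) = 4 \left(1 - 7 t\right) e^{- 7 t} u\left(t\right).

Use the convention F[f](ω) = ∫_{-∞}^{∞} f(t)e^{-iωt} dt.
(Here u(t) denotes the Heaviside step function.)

F(ω) = \frac{4 i \omega}{- \omega^{2} + 14 i \omega + 49}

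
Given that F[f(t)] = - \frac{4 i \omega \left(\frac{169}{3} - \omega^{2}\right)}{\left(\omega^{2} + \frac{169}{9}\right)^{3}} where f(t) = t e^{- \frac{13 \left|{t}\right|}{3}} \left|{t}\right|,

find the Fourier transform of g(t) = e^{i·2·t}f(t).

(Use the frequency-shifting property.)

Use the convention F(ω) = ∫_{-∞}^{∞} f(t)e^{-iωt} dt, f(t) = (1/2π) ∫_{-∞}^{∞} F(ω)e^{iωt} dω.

F[g](ω) = \frac{972 i \left(\omega - 2\right) \left(3 \left(\omega - 2\right)^{2} - 169\right)}{\left(9 \left(\omega - 2\right)^{2} + 169\right)^{3}}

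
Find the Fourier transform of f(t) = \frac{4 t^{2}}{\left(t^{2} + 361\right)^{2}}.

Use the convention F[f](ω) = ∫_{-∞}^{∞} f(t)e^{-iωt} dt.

F(ω) = \frac{2 \pi \left(1 - 19 \left|{\omega}\right|\right) e^{- 19 \left|{\omega}\right|}}{19}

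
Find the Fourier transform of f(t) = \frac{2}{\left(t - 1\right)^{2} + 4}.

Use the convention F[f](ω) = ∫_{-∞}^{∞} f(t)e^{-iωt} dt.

F(ω) = \pi e^{- i \omega - 2 \left|{\omega}\right|}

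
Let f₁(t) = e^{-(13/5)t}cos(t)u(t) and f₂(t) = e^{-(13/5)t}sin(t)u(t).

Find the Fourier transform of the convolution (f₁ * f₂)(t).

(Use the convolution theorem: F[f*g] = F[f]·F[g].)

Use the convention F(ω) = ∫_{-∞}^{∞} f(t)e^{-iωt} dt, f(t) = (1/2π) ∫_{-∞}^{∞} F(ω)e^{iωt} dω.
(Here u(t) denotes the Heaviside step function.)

F[f₁*f₂](ω) = \frac{125 \left(5 i \omega + 13\right)}{\left(\left(5 i \omega + 13\right)^{2} + 25\right)^{2}}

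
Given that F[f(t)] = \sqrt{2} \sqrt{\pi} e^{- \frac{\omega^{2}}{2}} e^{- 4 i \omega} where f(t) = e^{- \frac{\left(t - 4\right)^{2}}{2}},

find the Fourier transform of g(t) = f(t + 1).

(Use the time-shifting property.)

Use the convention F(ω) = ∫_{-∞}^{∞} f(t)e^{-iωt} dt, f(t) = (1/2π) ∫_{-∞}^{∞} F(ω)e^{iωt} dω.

F[g](ω) = \sqrt{2} \sqrt{\pi} e^{- \frac{\omega \left(\omega + 6 i\right)}{2}}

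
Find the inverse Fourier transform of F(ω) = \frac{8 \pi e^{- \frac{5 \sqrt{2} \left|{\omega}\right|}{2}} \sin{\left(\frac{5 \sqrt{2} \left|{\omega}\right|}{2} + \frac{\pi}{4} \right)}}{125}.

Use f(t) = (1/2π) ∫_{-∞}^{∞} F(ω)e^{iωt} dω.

f(t) = \frac{8}{t^{4} + 625}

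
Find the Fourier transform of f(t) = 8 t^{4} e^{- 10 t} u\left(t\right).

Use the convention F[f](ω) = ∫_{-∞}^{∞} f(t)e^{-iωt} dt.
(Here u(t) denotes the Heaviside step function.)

F(ω) = \frac{192}{\left(i \omega + 10\right)^{5}}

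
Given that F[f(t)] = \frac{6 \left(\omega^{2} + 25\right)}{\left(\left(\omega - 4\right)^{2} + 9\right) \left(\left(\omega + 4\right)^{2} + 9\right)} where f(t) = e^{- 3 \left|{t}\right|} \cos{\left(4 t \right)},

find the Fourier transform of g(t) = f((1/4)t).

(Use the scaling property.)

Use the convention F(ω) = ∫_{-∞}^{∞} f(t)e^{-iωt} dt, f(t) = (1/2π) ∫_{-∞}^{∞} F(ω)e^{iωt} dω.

F[g](ω) = \frac{24 \left(16 \omega^{2} + 25\right)}{256 \omega^{4} - 224 \omega^{2} + 625}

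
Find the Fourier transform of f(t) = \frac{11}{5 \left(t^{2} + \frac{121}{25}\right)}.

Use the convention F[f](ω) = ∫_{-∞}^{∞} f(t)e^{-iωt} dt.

F(ω) = \pi e^{- \frac{11 \left|{\omega}\right|}{5}}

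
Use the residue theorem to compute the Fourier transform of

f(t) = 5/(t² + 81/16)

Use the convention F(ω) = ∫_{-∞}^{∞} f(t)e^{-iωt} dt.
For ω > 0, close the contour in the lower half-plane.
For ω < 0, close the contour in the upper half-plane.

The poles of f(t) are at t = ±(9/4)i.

Let g(z) = f(z)e^{-iωz}; for large |z| the factor e^{-iωz} decays in the lower half-plane when ω > 0 and in the upper half-plane when ω < 0.

Case ω > 0 (lower half-plane, clockwise contour ⇒ F(ω) = -2πi·ΣRes):
  Res_{z = - \frac{9 i}{4}} g(z) = \frac{10 i e^{- \frac{9 \omega}{4}}}{9}
  F(ω) = -2πi·ΣRes = \frac{20 \pi e^{- \frac{9 \omega}{4}}}{9}

Case ω < 0 (upper half-plane, counterclockwise contour ⇒ F(ω) = +2πi·ΣRes):
  Res_{z = \frac{9 i}{4}} g(z) = - \frac{10 i e^{\frac{9 \omega}{4}}}{9}
  F(ω) = 2πi·ΣRes = \frac{20 \pi e^{\frac{9 \omega}{4}}}{9}

Both cases combine into a single formula in |ω|:

F(ω) = \frac{20 \pi e^{- \frac{9 \left|{\omega}\right|}{4}}}{9}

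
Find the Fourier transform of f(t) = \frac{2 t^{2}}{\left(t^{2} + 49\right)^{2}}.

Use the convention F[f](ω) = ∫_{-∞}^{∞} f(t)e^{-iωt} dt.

F(ω) = \frac{\pi \left(1 - 7 \left|{\omega}\right|\right) e^{- 7 \left|{\omega}\right|}}{7}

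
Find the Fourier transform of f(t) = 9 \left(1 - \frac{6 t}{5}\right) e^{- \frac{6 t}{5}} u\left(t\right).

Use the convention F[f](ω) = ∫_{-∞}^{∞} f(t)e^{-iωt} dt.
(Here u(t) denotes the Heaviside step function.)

F(ω) = \frac{225 i \omega}{- 25 \omega^{2} + 60 i \omega + 36}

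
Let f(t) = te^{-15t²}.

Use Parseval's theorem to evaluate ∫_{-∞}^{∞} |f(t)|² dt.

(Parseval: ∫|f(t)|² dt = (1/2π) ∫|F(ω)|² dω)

∫|f(t)|² dt = \frac{\sqrt{30} \sqrt{\pi}}{1800}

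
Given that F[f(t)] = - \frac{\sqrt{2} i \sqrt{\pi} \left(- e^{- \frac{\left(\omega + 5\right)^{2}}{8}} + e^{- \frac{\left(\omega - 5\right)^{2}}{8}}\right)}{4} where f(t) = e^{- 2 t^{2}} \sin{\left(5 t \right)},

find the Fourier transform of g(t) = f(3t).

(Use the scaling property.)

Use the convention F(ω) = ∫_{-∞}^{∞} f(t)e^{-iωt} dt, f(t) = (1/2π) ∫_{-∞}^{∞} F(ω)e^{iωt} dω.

F[g](ω) = \frac{\sqrt{2} i \sqrt{\pi} \left(1 - e^{\frac{5 \omega}{6}}\right) e^{- \frac{\omega^{2}}{72} - \frac{5 \omega}{12} - \frac{25}{8}}}{12}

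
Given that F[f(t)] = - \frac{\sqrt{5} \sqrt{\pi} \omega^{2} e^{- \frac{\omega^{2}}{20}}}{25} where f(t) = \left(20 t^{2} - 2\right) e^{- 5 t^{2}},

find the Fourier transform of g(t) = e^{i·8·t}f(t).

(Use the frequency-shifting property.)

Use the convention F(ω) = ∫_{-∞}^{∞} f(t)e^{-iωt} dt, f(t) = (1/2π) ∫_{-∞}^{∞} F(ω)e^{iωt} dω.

F[g](ω) = - \frac{\sqrt{5} \sqrt{\pi} \left(\omega - 8\right)^{2} e^{- \frac{\left(\omega - 8\right)^{2}}{20}}}{25}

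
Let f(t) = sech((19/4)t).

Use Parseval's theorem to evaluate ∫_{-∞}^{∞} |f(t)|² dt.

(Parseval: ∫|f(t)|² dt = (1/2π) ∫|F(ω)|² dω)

∫|f(t)|² dt = \frac{8}{19}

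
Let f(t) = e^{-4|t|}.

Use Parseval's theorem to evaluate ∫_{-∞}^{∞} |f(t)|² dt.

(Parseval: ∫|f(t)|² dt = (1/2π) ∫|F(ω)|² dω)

∫|f(t)|² dt = \frac{1}{4}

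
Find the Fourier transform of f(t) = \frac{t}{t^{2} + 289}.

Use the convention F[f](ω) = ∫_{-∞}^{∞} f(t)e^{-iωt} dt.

F(ω) = - i \pi e^{- 17 \left|{\omega}\right|} \operatorname{sign}{\left(\omega \right)}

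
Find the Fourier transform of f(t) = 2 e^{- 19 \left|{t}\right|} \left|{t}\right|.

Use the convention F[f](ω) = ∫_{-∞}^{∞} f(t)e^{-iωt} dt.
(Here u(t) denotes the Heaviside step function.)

F(ω) = \frac{4 \left(361 - \omega^{2}\right)}{\left(\omega^{2} + 361\right)^{2}}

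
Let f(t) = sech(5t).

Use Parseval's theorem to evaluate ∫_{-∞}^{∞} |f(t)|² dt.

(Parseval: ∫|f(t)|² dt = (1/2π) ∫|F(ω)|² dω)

∫|f(t)|² dt = \frac{2}{5}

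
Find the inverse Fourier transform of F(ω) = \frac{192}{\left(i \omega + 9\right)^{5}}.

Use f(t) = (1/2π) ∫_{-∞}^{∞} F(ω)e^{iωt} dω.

f(t) = 8 t^{4} e^{- 9 t} u\left(t\right)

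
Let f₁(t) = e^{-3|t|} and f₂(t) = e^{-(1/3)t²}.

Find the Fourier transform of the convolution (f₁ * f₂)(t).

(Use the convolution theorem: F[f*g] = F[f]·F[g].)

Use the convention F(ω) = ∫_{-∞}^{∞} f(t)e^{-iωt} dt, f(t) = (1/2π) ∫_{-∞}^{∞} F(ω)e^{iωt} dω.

F[f₁*f₂](ω) = \frac{6 \sqrt{3} \sqrt{\pi} e^{- \frac{3 \omega^{2}}{4}}}{\omega^{2} + 9}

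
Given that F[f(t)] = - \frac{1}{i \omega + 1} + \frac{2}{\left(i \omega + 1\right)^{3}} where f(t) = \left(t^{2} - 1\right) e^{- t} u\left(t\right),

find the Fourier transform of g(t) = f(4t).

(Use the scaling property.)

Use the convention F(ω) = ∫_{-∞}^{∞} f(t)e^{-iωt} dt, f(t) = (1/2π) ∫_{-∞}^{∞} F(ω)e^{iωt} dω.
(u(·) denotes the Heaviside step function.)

F[g](ω) = \frac{32 i \omega - \left(i \omega + 4\right)^{3} + 128}{\left(i \omega + 4\right)^{4}}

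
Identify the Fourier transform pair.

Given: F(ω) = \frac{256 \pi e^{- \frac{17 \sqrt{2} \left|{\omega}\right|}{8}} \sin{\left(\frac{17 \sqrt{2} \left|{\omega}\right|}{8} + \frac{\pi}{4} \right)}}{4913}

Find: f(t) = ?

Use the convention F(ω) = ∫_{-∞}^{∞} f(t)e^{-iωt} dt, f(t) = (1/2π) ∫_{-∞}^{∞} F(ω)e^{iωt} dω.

f(t) = \frac{4}{t^{4} + \frac{83521}{256}}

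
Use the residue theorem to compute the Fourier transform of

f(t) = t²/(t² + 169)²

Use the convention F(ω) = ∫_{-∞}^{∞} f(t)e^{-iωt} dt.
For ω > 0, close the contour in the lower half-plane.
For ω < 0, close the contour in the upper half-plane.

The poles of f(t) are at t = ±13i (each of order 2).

Let g(z) = f(z)e^{-iωz}; for large |z| the factor e^{-iωz} decays in the lower half-plane when ω > 0 and in the upper half-plane when ω < 0.

Case ω > 0 (lower half-plane, clockwise contour ⇒ F(ω) = -2πi·ΣRes):
  Res_{z = - 13 i} g(z) = \frac{i \left(1 - 13 \omega\right) e^{- 13 \omega}}{52} (pole of order 2)
  F(ω) = -2πi·ΣRes = \frac{\pi \left(1 - 13 \omega\right) e^{- 13 \omega}}{26}

Case ω < 0 (upper half-plane, counterclockwise contour ⇒ F(ω) = +2πi·ΣRes):
  Res_{z = 13 i} g(z) = \frac{i \left(- 13 \omega - 1\right) e^{13 \omega}}{52} (pole of order 2)
  F(ω) = 2πi·ΣRes = \frac{\pi \left(13 \omega + 1\right) e^{13 \omega}}{26}

Both cases combine into a single formula in |ω|:

F(ω) = \frac{\pi \left(1 - 13 \left|{\omega}\right|\right) e^{- 13 \left|{\omega}\right|}}{26}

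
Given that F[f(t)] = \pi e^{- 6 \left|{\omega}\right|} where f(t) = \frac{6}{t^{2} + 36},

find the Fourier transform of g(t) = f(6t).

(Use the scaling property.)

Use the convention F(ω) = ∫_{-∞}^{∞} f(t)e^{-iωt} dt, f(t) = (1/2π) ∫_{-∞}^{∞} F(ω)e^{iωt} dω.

F[g](ω) = \frac{\pi e^{- \left|{\omega}\right|}}{6}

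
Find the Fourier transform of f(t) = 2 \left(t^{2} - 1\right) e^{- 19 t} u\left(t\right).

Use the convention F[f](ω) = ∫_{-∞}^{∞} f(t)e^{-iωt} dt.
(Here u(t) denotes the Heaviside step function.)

F(ω) = \frac{2 \left(2 i \omega - \left(i \omega + 19\right)^{3} + 38\right)}{\left(i \omega + 19\right)^{4}}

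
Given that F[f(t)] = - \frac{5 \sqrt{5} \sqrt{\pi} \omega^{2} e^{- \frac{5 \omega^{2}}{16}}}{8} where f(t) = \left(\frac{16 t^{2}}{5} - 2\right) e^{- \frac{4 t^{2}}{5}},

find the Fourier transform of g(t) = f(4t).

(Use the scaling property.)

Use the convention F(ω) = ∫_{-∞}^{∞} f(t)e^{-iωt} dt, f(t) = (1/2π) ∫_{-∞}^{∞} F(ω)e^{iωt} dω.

F[g](ω) = - \frac{5 \sqrt{5} \sqrt{\pi} \omega^{2} e^{- \frac{5 \omega^{2}}{256}}}{512}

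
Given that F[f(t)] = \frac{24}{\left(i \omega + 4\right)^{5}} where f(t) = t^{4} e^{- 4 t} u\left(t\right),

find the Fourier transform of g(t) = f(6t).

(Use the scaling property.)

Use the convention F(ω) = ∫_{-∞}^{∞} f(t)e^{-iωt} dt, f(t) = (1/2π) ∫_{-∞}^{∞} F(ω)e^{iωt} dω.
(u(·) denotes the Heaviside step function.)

F[g](ω) = \frac{31104}{\left(i \omega + 24\right)^{5}}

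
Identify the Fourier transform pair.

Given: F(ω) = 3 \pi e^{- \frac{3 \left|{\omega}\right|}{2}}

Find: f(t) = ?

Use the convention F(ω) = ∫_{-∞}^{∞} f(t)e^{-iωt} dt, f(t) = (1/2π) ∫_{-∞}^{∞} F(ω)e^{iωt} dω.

f(t) = \frac{9}{2 \left(t^{2} + \frac{9}{4}\right)}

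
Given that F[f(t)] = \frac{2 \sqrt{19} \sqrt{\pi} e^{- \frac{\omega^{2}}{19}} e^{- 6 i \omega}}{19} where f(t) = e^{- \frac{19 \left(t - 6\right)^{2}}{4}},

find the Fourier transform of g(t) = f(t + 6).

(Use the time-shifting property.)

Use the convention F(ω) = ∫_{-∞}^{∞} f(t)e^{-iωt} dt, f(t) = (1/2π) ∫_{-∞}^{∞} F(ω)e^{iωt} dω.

F[g](ω) = \frac{2 \sqrt{19} \sqrt{\pi} e^{- \frac{\omega^{2}}{19}}}{19}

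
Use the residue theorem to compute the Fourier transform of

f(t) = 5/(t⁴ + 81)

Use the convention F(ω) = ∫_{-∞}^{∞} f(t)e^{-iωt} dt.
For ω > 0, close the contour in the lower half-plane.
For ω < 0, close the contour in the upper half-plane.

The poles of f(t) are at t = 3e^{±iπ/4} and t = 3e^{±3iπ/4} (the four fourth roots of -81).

Let g(z) = f(z)e^{-iωz}; for large |z| the factor e^{-iωz} decays in the lower half-plane when ω > 0 and in the upper half-plane when ω < 0.

Case ω > 0 (lower half-plane, clockwise contour ⇒ F(ω) = -2πi·ΣRes):
  Res_{z = - \frac{3 \sqrt{2}}{2} - \frac{3 \sqrt{2} i}{2}} g(z) = \frac{5 \sqrt{2} i \left(1 - i\right) e^{\frac{3 \sqrt{2} \omega \left(-1 + i\right)}{2}}}{216}
  Res_{z = \frac{3 \sqrt{2}}{2} - \frac{3 \sqrt{2} i}{2}} g(z) = \frac{5 \sqrt{2} i \left(1 + i\right) e^{- \frac{3 \sqrt{2} \omega \left(1 + i\right)}{2}}}{216}
  F(ω) = -2πi·ΣRes = \frac{5 \sqrt{2} \pi \left(1 - i\right) \left(e^{3 \sqrt{2} i \omega} + i\right) e^{- \frac{3 \sqrt{2} \omega \left(1 + i\right)}{2}}}{108} = \frac{5 \pi e^{- \frac{3 \sqrt{2} \omega}{2}} \sin{\left(\frac{3 \sqrt{2} \omega}{2} + \frac{\pi}{4} \right)}}{27}

Case ω < 0 (upper half-plane, counterclockwise contour ⇒ F(ω) = +2πi·ΣRes):
  Res_{z = \frac{3 \sqrt{2}}{2} + \frac{3 \sqrt{2} i}{2}} g(z) = \frac{5 \sqrt{2} i \left(-1 + i\right) e^{\frac{3 \sqrt{2} \omega \left(1 - i\right)}{2}}}{216}
  Res_{z = - \frac{3 \sqrt{2}}{2} + \frac{3 \sqrt{2} i}{2}} g(z) = \frac{5 \sqrt{2} \left(1 - i\right) e^{\frac{3 \sqrt{2} \omega \left(1 + i\right)}{2}}}{216}
  F(ω) = 2πi·ΣRes = - \frac{5 \sqrt{2} i \pi \left(i \left(1 - i\right) e^{\frac{3 \sqrt{2} \omega \left(1 - i\right)}{2}} - \left(1 - i\right) e^{\frac{3 \sqrt{2} \omega \left(1 + i\right)}{2}}\right)}{108} = \frac{5 \pi e^{\frac{3 \sqrt{2} \omega}{2}} \cos{\left(\frac{3 \sqrt{2} \omega}{2} + \frac{\pi}{4} \right)}}{27}

Both cases combine into a single formula in |ω|:

F(ω) = \frac{5 \pi e^{- \frac{3 \sqrt{2} \left|{\omega}\right|}{2}} \sin{\left(\frac{3 \sqrt{2} \left|{\omega}\right|}{2} + \frac{\pi}{4} \right)}}{27}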